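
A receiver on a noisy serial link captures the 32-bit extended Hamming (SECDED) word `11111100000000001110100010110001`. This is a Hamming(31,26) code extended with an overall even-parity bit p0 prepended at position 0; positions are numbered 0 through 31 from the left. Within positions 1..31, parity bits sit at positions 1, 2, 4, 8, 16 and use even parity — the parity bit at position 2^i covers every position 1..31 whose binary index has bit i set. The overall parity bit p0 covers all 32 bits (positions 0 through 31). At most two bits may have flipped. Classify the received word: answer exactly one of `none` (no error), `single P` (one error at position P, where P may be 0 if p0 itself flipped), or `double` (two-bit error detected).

s1: b1⊕b3⊕b5⊕b7⊕b9⊕b11⊕b13⊕b15⊕b17⊕b19⊕b21⊕b23⊕b25⊕b27⊕b29⊕b31 = 1⊕1⊕1⊕0⊕0⊕0⊕0⊕0⊕1⊕0⊕0⊕0⊕0⊕1⊕0⊕1 = 0
s2: b2⊕b3⊕b6⊕b7⊕b10⊕b11⊕b14⊕b15⊕b18⊕b19⊕b22⊕b23⊕b26⊕b27⊕b30⊕b31 = 1⊕1⊕0⊕0⊕0⊕0⊕0⊕0⊕1⊕0⊕0⊕0⊕1⊕1⊕0⊕1 = 0
s4: b4⊕b5⊕b6⊕b7⊕b12⊕b13⊕b14⊕b15⊕b20⊕b21⊕b22⊕b23⊕b28⊕b29⊕b30⊕b31 = 1⊕1⊕0⊕0⊕0⊕0⊕0⊕0⊕1⊕0⊕0⊕0⊕0⊕0⊕0⊕1 = 0
s8: b8⊕b9⊕b10⊕b11⊕b12⊕b13⊕b14⊕b15⊕b24⊕b25⊕b26⊕b27⊕b28⊕b29⊕b30⊕b31 = 0⊕0⊕0⊕0⊕0⊕0⊕0⊕0⊕1⊕0⊕1⊕1⊕0⊕0⊕0⊕1 = 0
s16: b16⊕b17⊕b18⊕b19⊕b20⊕b21⊕b22⊕b23⊕b24⊕b25⊕b26⊕b27⊕b28⊕b29⊕b30⊕b31 = 1⊕1⊕1⊕0⊕1⊕0⊕0⊕0⊕1⊕0⊕1⊕1⊕0⊕0⊕0⊕1 = 0
Syndrome (s16...s1) = 00000 → position 0 (no error).
Overall parity (XOR of all 32 bits, including p0): 1⊕1⊕1⊕1⊕1⊕1⊕0⊕0⊕0⊕0⊕0⊕0⊕0⊕0⊕0⊕0⊕1⊕1⊕1⊕0⊕1⊕0⊕0⊕0⊕1⊕0⊕1⊕1⊕0⊕0⊕0⊕1 = 0
Overall=0, syndrome position=0 → no error.

none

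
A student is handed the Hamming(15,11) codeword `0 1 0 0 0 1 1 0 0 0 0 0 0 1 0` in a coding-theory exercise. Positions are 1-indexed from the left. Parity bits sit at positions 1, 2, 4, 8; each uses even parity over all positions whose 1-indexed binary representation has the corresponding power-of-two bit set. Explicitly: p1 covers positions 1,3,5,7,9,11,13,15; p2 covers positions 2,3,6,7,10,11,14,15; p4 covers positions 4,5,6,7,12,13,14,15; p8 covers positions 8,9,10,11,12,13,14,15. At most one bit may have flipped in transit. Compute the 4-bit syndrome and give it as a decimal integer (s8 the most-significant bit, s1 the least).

s1: b1⊕b3⊕b5⊕b7⊕b9⊕b11⊕b13⊕b15 = 0⊕0⊕0⊕1⊕0⊕0⊕0⊕0 = 1
s2: b2⊕b3⊕b6⊕b7⊕b10⊕b11⊕b14⊕b15 = 1⊕0⊕1⊕1⊕0⊕0⊕1⊕0 = 0
s4: b4⊕b5⊕b6⊕b7⊕b12⊕b13⊕b14⊕b15 = 0⊕0⊕1⊕1⊕0⊕0⊕1⊕0 = 1
s8: b8⊕b9⊕b10⊕b11⊕b12⊕b13⊕b14⊕b15 = 0⊕0⊕0⊕0⊕0⊕0⊕1⊕0 = 1
Syndrome (s8...s1) = 1101 → position 13.

13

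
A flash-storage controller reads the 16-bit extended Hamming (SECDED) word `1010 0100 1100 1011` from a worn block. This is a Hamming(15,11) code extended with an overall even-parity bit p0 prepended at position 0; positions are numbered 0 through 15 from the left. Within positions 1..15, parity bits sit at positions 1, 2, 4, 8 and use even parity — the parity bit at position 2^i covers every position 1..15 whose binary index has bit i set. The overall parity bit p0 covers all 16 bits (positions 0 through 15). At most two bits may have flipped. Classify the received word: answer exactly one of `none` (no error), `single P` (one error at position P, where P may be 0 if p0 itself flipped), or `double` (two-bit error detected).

s1: b1⊕b3⊕b5⊕b7⊕b9⊕b11⊕b13⊕b15 = 0⊕0⊕1⊕0⊕1⊕0⊕0⊕1 = 1
s2: b2⊕b3⊕b6⊕b7⊕b10⊕b11⊕b14⊕b15 = 1⊕0⊕0⊕0⊕0⊕0⊕1⊕1 = 1
s4: b4⊕b5⊕b6⊕b7⊕b12⊕b13⊕b14⊕b15 = 0⊕1⊕0⊕0⊕1⊕0⊕1⊕1 = 0
s8: b8⊕b9⊕b10⊕b11⊕b12⊕b13⊕b14⊕b15 = 1⊕1⊕0⊕0⊕1⊕0⊕1⊕1 = 1
Syndrome (s8...s1) = 1011 → position 11.
Overall parity (XOR of all 16 bits, including p0): 1⊕0⊕1⊕0⊕0⊕1⊕0⊕0⊕1⊕1⊕0⊕0⊕1⊕0⊕1⊕1 = 0
Overall=0, syndrome position=11 → double-bit error detected (uncorrectable).

double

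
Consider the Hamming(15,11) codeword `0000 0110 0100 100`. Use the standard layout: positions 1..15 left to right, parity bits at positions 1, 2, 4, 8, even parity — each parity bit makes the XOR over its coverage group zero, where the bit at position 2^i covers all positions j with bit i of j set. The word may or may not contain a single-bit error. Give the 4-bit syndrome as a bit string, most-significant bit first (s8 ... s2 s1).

s1: b1⊕b3⊕b5⊕b7⊕b9⊕b11⊕b13⊕b15 = 0⊕0⊕0⊕1⊕0⊕0⊕1⊕0 = 0
s2: b2⊕b3⊕b6⊕b7⊕b10⊕b11⊕b14⊕b15 = 0⊕0⊕1⊕1⊕1⊕0⊕0⊕0 = 1
s4: b4⊕b5⊕b6⊕b7⊕b12⊕b13⊕b14⊕b15 = 0⊕0⊕1⊕1⊕0⊕1⊕0⊕0 = 1
s8: b8⊕b9⊕b10⊕b11⊕b12⊕b13⊕b14⊕b15 = 0⊕0⊕1⊕0⊕0⊕1⊕0⊕0 = 0
Syndrome (s8...s1) = 0110 → position 6.

0110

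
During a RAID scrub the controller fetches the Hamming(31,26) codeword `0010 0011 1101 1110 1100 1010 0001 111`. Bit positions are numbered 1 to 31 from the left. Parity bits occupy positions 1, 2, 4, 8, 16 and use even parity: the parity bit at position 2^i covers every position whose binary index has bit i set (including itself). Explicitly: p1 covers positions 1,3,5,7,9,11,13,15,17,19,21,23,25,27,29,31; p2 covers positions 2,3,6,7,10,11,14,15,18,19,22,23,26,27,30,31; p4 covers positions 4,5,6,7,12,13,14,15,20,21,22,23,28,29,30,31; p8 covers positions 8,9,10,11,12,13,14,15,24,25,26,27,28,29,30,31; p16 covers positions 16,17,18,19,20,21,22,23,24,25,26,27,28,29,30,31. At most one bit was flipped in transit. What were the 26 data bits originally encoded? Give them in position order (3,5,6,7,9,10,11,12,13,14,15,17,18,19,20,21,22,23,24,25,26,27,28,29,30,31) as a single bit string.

10011101101110010100001111

s1: b1⊕b3⊕b5⊕b7⊕b9⊕b11⊕b13⊕b15⊕b17⊕b19⊕b21⊕b23⊕b25⊕b27⊕b29⊕b31 = 0⊕1⊕0⊕1⊕1⊕0⊕1⊕1⊕1⊕0⊕1⊕1⊕0⊕0⊕1⊕1 = 0
s2: b2⊕b3⊕b6⊕b7⊕b10⊕b11⊕b14⊕b15⊕b18⊕b19⊕b22⊕b23⊕b26⊕b27⊕b30⊕b31 = 0⊕1⊕0⊕1⊕1⊕0⊕1⊕1⊕1⊕0⊕0⊕1⊕0⊕0⊕1⊕1 = 1
s4: b4⊕b5⊕b6⊕b7⊕b12⊕b13⊕b14⊕b15⊕b20⊕b21⊕b22⊕b23⊕b28⊕b29⊕b30⊕b31 = 0⊕0⊕0⊕1⊕1⊕1⊕1⊕1⊕0⊕1⊕0⊕1⊕1⊕1⊕1⊕1 = 1
s8: b8⊕b9⊕b10⊕b11⊕b12⊕b13⊕b14⊕b15⊕b24⊕b25⊕b26⊕b27⊕b28⊕b29⊕b30⊕b31 = 1⊕1⊕1⊕0⊕1⊕1⊕1⊕1⊕0⊕0⊕0⊕0⊕1⊕1⊕1⊕1 = 1
s16: b16⊕b17⊕b18⊕b19⊕b20⊕b21⊕b22⊕b23⊕b24⊕b25⊕b26⊕b27⊕b28⊕b29⊕b30⊕b31 = 0⊕1⊕1⊕0⊕0⊕1⊕0⊕1⊕0⊕0⊕0⊕0⊕1⊕1⊕1⊕1 = 0
Syndrome (s16...s1) = 01110 → position 14.
Flip bit 14: corrected codeword = 0010001111011010110010100001111
Data bits at positions 3,5,6,7,9,10,11,12,13,14,15,17,18,19,20,21,22,23,24,25,26,27,28,29,30,31: 10011101101110010100001111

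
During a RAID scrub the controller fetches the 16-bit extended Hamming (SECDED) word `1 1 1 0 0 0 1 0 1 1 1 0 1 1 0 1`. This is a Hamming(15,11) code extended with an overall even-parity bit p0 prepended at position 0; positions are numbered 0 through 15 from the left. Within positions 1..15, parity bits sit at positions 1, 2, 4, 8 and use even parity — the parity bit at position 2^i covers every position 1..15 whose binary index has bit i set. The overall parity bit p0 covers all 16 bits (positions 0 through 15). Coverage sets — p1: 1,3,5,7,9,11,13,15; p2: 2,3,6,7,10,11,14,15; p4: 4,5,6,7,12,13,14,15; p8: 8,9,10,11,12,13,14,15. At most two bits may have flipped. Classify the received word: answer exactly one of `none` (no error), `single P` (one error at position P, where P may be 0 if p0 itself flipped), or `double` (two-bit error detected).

none

s1: b1⊕b3⊕b5⊕b7⊕b9⊕b11⊕b13⊕b15 = 1⊕0⊕0⊕0⊕1⊕0⊕1⊕1 = 0
s2: b2⊕b3⊕b6⊕b7⊕b10⊕b11⊕b14⊕b15 = 1⊕0⊕1⊕0⊕1⊕0⊕0⊕1 = 0
s4: b4⊕b5⊕b6⊕b7⊕b12⊕b13⊕b14⊕b15 = 0⊕0⊕1⊕0⊕1⊕1⊕0⊕1 = 0
s8: b8⊕b9⊕b10⊕b11⊕b12⊕b13⊕b14⊕b15 = 1⊕1⊕1⊕0⊕1⊕1⊕0⊕1 = 0
Syndrome (s8...s1) = 0000 → position 0 (no error).
Overall parity (XOR of all 16 bits, including p0): 1⊕1⊕1⊕0⊕0⊕0⊕1⊕0⊕1⊕1⊕1⊕0⊕1⊕1⊕0⊕1 = 0
Overall=0, syndrome position=0 → no error.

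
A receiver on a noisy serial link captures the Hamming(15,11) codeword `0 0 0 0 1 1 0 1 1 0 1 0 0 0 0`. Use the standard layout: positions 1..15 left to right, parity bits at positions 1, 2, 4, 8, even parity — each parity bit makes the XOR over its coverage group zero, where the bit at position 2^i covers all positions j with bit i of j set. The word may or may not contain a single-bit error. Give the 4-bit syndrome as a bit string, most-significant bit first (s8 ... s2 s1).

1001

s1: b1⊕b3⊕b5⊕b7⊕b9⊕b11⊕b13⊕b15 = 0⊕0⊕1⊕0⊕1⊕1⊕0⊕0 = 1
s2: b2⊕b3⊕b6⊕b7⊕b10⊕b11⊕b14⊕b15 = 0⊕0⊕1⊕0⊕0⊕1⊕0⊕0 = 0
s4: b4⊕b5⊕b6⊕b7⊕b12⊕b13⊕b14⊕b15 = 0⊕1⊕1⊕0⊕0⊕0⊕0⊕0 = 0
s8: b8⊕b9⊕b10⊕b11⊕b12⊕b13⊕b14⊕b15 = 1⊕1⊕0⊕1⊕0⊕0⊕0⊕0 = 1
Syndrome (s8...s1) = 1001 → position 9.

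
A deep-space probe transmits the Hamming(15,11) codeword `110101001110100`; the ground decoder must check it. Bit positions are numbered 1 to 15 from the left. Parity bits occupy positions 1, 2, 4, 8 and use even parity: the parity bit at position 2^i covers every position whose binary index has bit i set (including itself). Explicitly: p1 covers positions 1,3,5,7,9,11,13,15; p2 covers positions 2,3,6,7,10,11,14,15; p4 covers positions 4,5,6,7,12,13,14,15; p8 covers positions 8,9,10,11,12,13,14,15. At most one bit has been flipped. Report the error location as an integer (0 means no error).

s1: b1⊕b3⊕b5⊕b7⊕b9⊕b11⊕b13⊕b15 = 1⊕0⊕0⊕0⊕1⊕1⊕1⊕0 = 0
s2: b2⊕b3⊕b6⊕b7⊕b10⊕b11⊕b14⊕b15 = 1⊕0⊕1⊕0⊕1⊕1⊕0⊕0 = 0
s4: b4⊕b5⊕b6⊕b7⊕b12⊕b13⊕b14⊕b15 = 1⊕0⊕1⊕0⊕0⊕1⊕0⊕0 = 1
s8: b8⊕b9⊕b10⊕b11⊕b12⊕b13⊕b14⊕b15 = 0⊕1⊕1⊕1⊕0⊕1⊕0⊕0 = 0
Syndrome (s8...s1) = 0100 → position 4.

4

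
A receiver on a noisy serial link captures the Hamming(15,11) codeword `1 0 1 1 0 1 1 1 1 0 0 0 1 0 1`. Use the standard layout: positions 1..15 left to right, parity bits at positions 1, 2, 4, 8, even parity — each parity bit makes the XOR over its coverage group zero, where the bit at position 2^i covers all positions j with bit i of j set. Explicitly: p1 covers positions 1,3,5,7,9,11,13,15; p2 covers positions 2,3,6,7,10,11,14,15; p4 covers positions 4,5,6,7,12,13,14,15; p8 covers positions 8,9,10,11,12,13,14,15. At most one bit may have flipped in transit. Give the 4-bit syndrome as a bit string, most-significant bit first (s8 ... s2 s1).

s1: b1⊕b3⊕b5⊕b7⊕b9⊕b11⊕b13⊕b15 = 1⊕1⊕0⊕1⊕1⊕0⊕1⊕1 = 0
s2: b2⊕b3⊕b6⊕b7⊕b10⊕b11⊕b14⊕b15 = 0⊕1⊕1⊕1⊕0⊕0⊕0⊕1 = 0
s4: b4⊕b5⊕b6⊕b7⊕b12⊕b13⊕b14⊕b15 = 1⊕0⊕1⊕1⊕0⊕1⊕0⊕1 = 1
s8: b8⊕b9⊕b10⊕b11⊕b12⊕b13⊕b14⊕b15 = 1⊕1⊕0⊕0⊕0⊕1⊕0⊕1 = 0
Syndrome (s8...s1) = 0100 → position 4.

0100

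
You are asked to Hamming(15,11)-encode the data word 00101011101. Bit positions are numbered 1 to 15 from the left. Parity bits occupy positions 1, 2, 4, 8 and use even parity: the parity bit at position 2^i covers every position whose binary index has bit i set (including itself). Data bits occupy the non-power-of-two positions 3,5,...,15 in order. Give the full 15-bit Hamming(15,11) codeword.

Place data bits at non-power-of-two positions: b3=0, b5=0, b6=1, b7=0, b9=1, b10=0, b11=1, b12=1, b13=1, b14=0, b15=1.
p1 = XOR of data positions {3,5,7,9,11,13,15} = 0⊕0⊕0⊕1⊕1⊕1⊕1 = 0
p2 = XOR of data positions {3,6,7,10,11,14,15} = 0⊕1⊕0⊕0⊕1⊕0⊕1 = 1
p4 = XOR of data positions {5,6,7,12,13,14,15} = 0⊕1⊕0⊕1⊕1⊕0⊕1 = 0
p8 = XOR of data positions {9,10,11,12,13,14,15} = 1⊕0⊕1⊕1⊕1⊕0⊕1 = 1
Codeword b1..b15 = 010001011011101

010001011011101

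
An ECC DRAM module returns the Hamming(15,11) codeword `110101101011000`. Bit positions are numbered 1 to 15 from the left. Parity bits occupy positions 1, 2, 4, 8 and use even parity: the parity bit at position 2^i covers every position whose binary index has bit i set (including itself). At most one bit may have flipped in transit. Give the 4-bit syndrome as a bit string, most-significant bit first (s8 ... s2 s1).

1000

s1: b1⊕b3⊕b5⊕b7⊕b9⊕b11⊕b13⊕b15 = 1⊕0⊕0⊕1⊕1⊕1⊕0⊕0 = 0
s2: b2⊕b3⊕b6⊕b7⊕b10⊕b11⊕b14⊕b15 = 1⊕0⊕1⊕1⊕0⊕1⊕0⊕0 = 0
s4: b4⊕b5⊕b6⊕b7⊕b12⊕b13⊕b14⊕b15 = 1⊕0⊕1⊕1⊕1⊕0⊕0⊕0 = 0
s8: b8⊕b9⊕b10⊕b11⊕b12⊕b13⊕b14⊕b15 = 0⊕1⊕0⊕1⊕1⊕0⊕0⊕0 = 1
Syndrome (s8...s1) = 1000 → position 8.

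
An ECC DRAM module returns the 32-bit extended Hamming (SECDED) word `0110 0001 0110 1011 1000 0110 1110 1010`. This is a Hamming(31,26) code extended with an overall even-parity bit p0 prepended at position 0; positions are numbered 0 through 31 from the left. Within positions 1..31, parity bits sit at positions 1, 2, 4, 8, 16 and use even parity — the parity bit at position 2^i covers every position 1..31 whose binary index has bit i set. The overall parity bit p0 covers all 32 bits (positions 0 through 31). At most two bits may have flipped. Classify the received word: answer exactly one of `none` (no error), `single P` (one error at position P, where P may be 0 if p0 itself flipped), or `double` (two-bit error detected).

none

s1: b1⊕b3⊕b5⊕b7⊕b9⊕b11⊕b13⊕b15⊕b17⊕b19⊕b21⊕b23⊕b25⊕b27⊕b29⊕b31 = 1⊕0⊕0⊕1⊕1⊕0⊕0⊕1⊕0⊕0⊕1⊕0⊕1⊕0⊕0⊕0 = 0
s2: b2⊕b3⊕b6⊕b7⊕b10⊕b11⊕b14⊕b15⊕b18⊕b19⊕b22⊕b23⊕b26⊕b27⊕b30⊕b31 = 1⊕0⊕0⊕1⊕1⊕0⊕1⊕1⊕0⊕0⊕1⊕0⊕1⊕0⊕1⊕0 = 0
s4: b4⊕b5⊕b6⊕b7⊕b12⊕b13⊕b14⊕b15⊕b20⊕b21⊕b22⊕b23⊕b28⊕b29⊕b30⊕b31 = 0⊕0⊕0⊕1⊕1⊕0⊕1⊕1⊕0⊕1⊕1⊕0⊕1⊕0⊕1⊕0 = 0
s8: b8⊕b9⊕b10⊕b11⊕b12⊕b13⊕b14⊕b15⊕b24⊕b25⊕b26⊕b27⊕b28⊕b29⊕b30⊕b31 = 0⊕1⊕1⊕0⊕1⊕0⊕1⊕1⊕1⊕1⊕1⊕0⊕1⊕0⊕1⊕0 = 0
s16: b16⊕b17⊕b18⊕b19⊕b20⊕b21⊕b22⊕b23⊕b24⊕b25⊕b26⊕b27⊕b28⊕b29⊕b30⊕b31 = 1⊕0⊕0⊕0⊕0⊕1⊕1⊕0⊕1⊕1⊕1⊕0⊕1⊕0⊕1⊕0 = 0
Syndrome (s16...s1) = 00000 → position 0 (no error).
Overall parity (XOR of all 32 bits, including p0): 0⊕1⊕1⊕0⊕0⊕0⊕0⊕1⊕0⊕1⊕1⊕0⊕1⊕0⊕1⊕1⊕1⊕0⊕0⊕0⊕0⊕1⊕1⊕0⊕1⊕1⊕1⊕0⊕1⊕0⊕1⊕0 = 0
Overall=0, syndrome position=0 → no error.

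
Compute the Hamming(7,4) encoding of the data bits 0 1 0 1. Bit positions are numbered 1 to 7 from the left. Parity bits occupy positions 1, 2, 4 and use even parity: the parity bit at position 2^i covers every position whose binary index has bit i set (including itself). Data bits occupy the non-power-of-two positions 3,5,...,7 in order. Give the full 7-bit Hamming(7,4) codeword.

0100101

Place data bits at non-power-of-two positions: b3=0, b5=1, b6=0, b7=1.
p1 = XOR of data positions {3,5,7} = 0⊕1⊕1 = 0
p2 = XOR of data positions {3,6,7} = 0⊕0⊕1 = 1
p4 = XOR of data positions {5,6,7} = 1⊕0⊕1 = 0
Codeword b1..b7 = 0100101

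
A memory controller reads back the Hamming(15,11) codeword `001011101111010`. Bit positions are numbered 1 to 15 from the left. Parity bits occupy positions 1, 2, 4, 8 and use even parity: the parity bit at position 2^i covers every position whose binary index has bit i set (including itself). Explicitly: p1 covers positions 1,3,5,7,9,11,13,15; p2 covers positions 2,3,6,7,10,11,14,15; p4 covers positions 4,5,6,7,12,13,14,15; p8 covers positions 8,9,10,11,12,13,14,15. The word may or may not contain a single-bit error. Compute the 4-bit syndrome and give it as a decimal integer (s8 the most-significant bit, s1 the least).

s1: b1⊕b3⊕b5⊕b7⊕b9⊕b11⊕b13⊕b15 = 0⊕1⊕1⊕1⊕1⊕1⊕0⊕0 = 1
s2: b2⊕b3⊕b6⊕b7⊕b10⊕b11⊕b14⊕b15 = 0⊕1⊕1⊕1⊕1⊕1⊕1⊕0 = 0
s4: b4⊕b5⊕b6⊕b7⊕b12⊕b13⊕b14⊕b15 = 0⊕1⊕1⊕1⊕1⊕0⊕1⊕0 = 1
s8: b8⊕b9⊕b10⊕b11⊕b12⊕b13⊕b14⊕b15 = 0⊕1⊕1⊕1⊕1⊕0⊕1⊕0 = 1
Syndrome (s8...s1) = 1101 → position 13.

13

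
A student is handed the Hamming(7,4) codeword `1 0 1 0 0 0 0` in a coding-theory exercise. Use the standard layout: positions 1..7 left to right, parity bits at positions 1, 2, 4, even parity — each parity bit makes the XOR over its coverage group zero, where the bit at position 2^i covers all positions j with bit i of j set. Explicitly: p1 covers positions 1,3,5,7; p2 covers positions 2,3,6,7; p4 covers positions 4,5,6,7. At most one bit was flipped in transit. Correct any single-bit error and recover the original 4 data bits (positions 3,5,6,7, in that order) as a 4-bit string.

1000

s1: b1⊕b3⊕b5⊕b7 = 1⊕1⊕0⊕0 = 0
s2: b2⊕b3⊕b6⊕b7 = 0⊕1⊕0⊕0 = 1
s4: b4⊕b5⊕b6⊕b7 = 0⊕0⊕0⊕0 = 0
Syndrome (s4...s1) = 010 → position 2.
Flip bit 2: corrected codeword = 1110000
Data bits at positions 3,5,6,7: 1000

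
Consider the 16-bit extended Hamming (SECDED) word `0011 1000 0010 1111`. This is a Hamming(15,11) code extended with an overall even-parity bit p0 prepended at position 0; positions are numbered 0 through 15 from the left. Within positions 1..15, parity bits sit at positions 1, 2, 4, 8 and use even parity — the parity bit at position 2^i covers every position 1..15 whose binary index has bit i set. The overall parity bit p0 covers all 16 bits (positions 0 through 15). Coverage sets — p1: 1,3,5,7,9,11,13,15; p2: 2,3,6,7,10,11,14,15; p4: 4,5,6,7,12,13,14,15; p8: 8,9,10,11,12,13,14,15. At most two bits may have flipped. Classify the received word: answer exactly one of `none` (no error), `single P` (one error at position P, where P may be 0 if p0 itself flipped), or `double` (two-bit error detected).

s1: b1⊕b3⊕b5⊕b7⊕b9⊕b11⊕b13⊕b15 = 0⊕1⊕0⊕0⊕0⊕0⊕1⊕1 = 1
s2: b2⊕b3⊕b6⊕b7⊕b10⊕b11⊕b14⊕b15 = 1⊕1⊕0⊕0⊕1⊕0⊕1⊕1 = 1
s4: b4⊕b5⊕b6⊕b7⊕b12⊕b13⊕b14⊕b15 = 1⊕0⊕0⊕0⊕1⊕1⊕1⊕1 = 1
s8: b8⊕b9⊕b10⊕b11⊕b12⊕b13⊕b14⊕b15 = 0⊕0⊕1⊕0⊕1⊕1⊕1⊕1 = 1
Syndrome (s8...s1) = 1111 → position 15.
Overall parity (XOR of all 16 bits, including p0): 0⊕0⊕1⊕1⊕1⊕0⊕0⊕0⊕0⊕0⊕1⊕0⊕1⊕1⊕1⊕1 = 0
Overall=0, syndrome position=15 → double-bit error detected (uncorrectable).

double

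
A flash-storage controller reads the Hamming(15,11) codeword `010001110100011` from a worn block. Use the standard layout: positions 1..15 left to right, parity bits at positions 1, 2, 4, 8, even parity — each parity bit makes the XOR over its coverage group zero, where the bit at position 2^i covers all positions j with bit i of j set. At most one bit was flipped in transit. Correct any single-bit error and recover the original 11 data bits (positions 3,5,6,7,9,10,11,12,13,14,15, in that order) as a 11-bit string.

00110100011

s1: b1⊕b3⊕b5⊕b7⊕b9⊕b11⊕b13⊕b15 = 0⊕0⊕0⊕1⊕0⊕0⊕0⊕1 = 0
s2: b2⊕b3⊕b6⊕b7⊕b10⊕b11⊕b14⊕b15 = 1⊕0⊕1⊕1⊕1⊕0⊕1⊕1 = 0
s4: b4⊕b5⊕b6⊕b7⊕b12⊕b13⊕b14⊕b15 = 0⊕0⊕1⊕1⊕0⊕0⊕1⊕1 = 0
s8: b8⊕b9⊕b10⊕b11⊕b12⊕b13⊕b14⊕b15 = 1⊕0⊕1⊕0⊕0⊕0⊕1⊕1 = 0
Syndrome (s8...s1) = 0000 → position 0 (no error).
No correction needed.
Data bits at positions 3,5,6,7,9,10,11,12,13,14,15: 00110100011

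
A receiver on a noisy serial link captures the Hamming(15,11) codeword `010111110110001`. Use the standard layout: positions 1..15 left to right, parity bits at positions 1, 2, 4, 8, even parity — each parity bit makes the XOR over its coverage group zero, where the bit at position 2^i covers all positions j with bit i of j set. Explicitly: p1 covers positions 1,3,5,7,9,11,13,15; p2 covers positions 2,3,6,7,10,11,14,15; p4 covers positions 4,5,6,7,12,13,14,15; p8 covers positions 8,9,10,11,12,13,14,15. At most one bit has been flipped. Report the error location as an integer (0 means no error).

4

s1: b1⊕b3⊕b5⊕b7⊕b9⊕b11⊕b13⊕b15 = 0⊕0⊕1⊕1⊕0⊕1⊕0⊕1 = 0
s2: b2⊕b3⊕b6⊕b7⊕b10⊕b11⊕b14⊕b15 = 1⊕0⊕1⊕1⊕1⊕1⊕0⊕1 = 0
s4: b4⊕b5⊕b6⊕b7⊕b12⊕b13⊕b14⊕b15 = 1⊕1⊕1⊕1⊕0⊕0⊕0⊕1 = 1
s8: b8⊕b9⊕b10⊕b11⊕b12⊕b13⊕b14⊕b15 = 1⊕0⊕1⊕1⊕0⊕0⊕0⊕1 = 0
Syndrome (s8...s1) = 0100 → position 4.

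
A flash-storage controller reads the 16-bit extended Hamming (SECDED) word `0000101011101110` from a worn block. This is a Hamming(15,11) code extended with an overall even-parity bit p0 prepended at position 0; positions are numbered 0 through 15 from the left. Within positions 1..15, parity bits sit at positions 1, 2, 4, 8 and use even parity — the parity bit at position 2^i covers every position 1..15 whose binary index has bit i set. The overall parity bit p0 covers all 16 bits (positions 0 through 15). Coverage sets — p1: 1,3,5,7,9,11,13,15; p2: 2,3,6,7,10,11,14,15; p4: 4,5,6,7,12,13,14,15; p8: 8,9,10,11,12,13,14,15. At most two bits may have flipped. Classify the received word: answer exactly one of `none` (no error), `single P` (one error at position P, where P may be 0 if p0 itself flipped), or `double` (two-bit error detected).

s1: b1⊕b3⊕b5⊕b7⊕b9⊕b11⊕b13⊕b15 = 0⊕0⊕0⊕0⊕1⊕0⊕1⊕0 = 0
s2: b2⊕b3⊕b6⊕b7⊕b10⊕b11⊕b14⊕b15 = 0⊕0⊕1⊕0⊕1⊕0⊕1⊕0 = 1
s4: b4⊕b5⊕b6⊕b7⊕b12⊕b13⊕b14⊕b15 = 1⊕0⊕1⊕0⊕1⊕1⊕1⊕0 = 1
s8: b8⊕b9⊕b10⊕b11⊕b12⊕b13⊕b14⊕b15 = 1⊕1⊕1⊕0⊕1⊕1⊕1⊕0 = 0
Syndrome (s8...s1) = 0110 → position 6.
Overall parity (XOR of all 16 bits, including p0): 0⊕0⊕0⊕0⊕1⊕0⊕1⊕0⊕1⊕1⊕1⊕0⊕1⊕1⊕1⊕0 = 0
Overall=0, syndrome position=6 → double-bit error detected (uncorrectable).

double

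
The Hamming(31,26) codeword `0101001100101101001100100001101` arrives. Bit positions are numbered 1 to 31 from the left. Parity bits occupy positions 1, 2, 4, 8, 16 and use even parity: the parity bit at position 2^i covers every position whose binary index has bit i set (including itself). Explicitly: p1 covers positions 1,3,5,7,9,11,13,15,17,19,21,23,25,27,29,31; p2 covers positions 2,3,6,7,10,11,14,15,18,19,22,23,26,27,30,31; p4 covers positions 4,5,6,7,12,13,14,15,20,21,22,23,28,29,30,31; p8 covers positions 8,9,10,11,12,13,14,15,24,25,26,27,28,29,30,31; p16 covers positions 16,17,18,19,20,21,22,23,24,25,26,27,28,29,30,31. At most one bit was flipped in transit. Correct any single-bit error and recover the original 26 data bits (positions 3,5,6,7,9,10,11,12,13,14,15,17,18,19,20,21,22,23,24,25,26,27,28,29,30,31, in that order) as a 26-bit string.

s1: b1⊕b3⊕b5⊕b7⊕b9⊕b11⊕b13⊕b15⊕b17⊕b19⊕b21⊕b23⊕b25⊕b27⊕b29⊕b31 = 0⊕0⊕0⊕1⊕0⊕1⊕1⊕0⊕0⊕1⊕0⊕1⊕0⊕0⊕1⊕1 = 1
s2: b2⊕b3⊕b6⊕b7⊕b10⊕b11⊕b14⊕b15⊕b18⊕b19⊕b22⊕b23⊕b26⊕b27⊕b30⊕b31 = 1⊕0⊕0⊕1⊕0⊕1⊕1⊕0⊕0⊕1⊕0⊕1⊕0⊕0⊕0⊕1 = 1
s4: b4⊕b5⊕b6⊕b7⊕b12⊕b13⊕b14⊕b15⊕b20⊕b21⊕b22⊕b23⊕b28⊕b29⊕b30⊕b31 = 1⊕0⊕0⊕1⊕0⊕1⊕1⊕0⊕1⊕0⊕0⊕1⊕1⊕1⊕0⊕1 = 1
s8: b8⊕b9⊕b10⊕b11⊕b12⊕b13⊕b14⊕b15⊕b24⊕b25⊕b26⊕b27⊕b28⊕b29⊕b30⊕b31 = 1⊕0⊕0⊕1⊕0⊕1⊕1⊕0⊕0⊕0⊕0⊕0⊕1⊕1⊕0⊕1 = 1
s16: b16⊕b17⊕b18⊕b19⊕b20⊕b21⊕b22⊕b23⊕b24⊕b25⊕b26⊕b27⊕b28⊕b29⊕b30⊕b31 = 1⊕0⊕0⊕1⊕1⊕0⊕0⊕1⊕0⊕0⊕0⊕0⊕1⊕1⊕0⊕1 = 1
Syndrome (s16...s1) = 11111 → position 31.
Flip bit 31: corrected codeword = 0101001100101101001100100001100
Data bits at positions 3,5,6,7,9,10,11,12,13,14,15,17,18,19,20,21,22,23,24,25,26,27,28,29,30,31: 00010010110001100100001100

00010010110001100100001100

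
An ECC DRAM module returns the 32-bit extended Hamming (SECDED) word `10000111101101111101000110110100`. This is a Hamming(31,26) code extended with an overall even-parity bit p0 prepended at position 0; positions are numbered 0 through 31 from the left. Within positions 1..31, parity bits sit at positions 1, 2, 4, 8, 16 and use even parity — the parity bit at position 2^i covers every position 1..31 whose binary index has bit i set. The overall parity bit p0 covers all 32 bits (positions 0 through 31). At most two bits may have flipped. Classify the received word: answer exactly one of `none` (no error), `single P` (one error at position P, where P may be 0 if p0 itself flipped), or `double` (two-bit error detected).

s1: b1⊕b3⊕b5⊕b7⊕b9⊕b11⊕b13⊕b15⊕b17⊕b19⊕b21⊕b23⊕b25⊕b27⊕b29⊕b31 = 0⊕0⊕1⊕1⊕0⊕1⊕1⊕1⊕1⊕1⊕0⊕1⊕0⊕1⊕1⊕0 = 0
s2: b2⊕b3⊕b6⊕b7⊕b10⊕b11⊕b14⊕b15⊕b18⊕b19⊕b22⊕b23⊕b26⊕b27⊕b30⊕b31 = 0⊕0⊕1⊕1⊕1⊕1⊕1⊕1⊕0⊕1⊕0⊕1⊕1⊕1⊕0⊕0 = 0
s4: b4⊕b5⊕b6⊕b7⊕b12⊕b13⊕b14⊕b15⊕b20⊕b21⊕b22⊕b23⊕b28⊕b29⊕b30⊕b31 = 0⊕1⊕1⊕1⊕0⊕1⊕1⊕1⊕0⊕0⊕0⊕1⊕0⊕1⊕0⊕0 = 0
s8: b8⊕b9⊕b10⊕b11⊕b12⊕b13⊕b14⊕b15⊕b24⊕b25⊕b26⊕b27⊕b28⊕b29⊕b30⊕b31 = 1⊕0⊕1⊕1⊕0⊕1⊕1⊕1⊕1⊕0⊕1⊕1⊕0⊕1⊕0⊕0 = 0
s16: b16⊕b17⊕b18⊕b19⊕b20⊕b21⊕b22⊕b23⊕b24⊕b25⊕b26⊕b27⊕b28⊕b29⊕b30⊕b31 = 1⊕1⊕0⊕1⊕0⊕0⊕0⊕1⊕1⊕0⊕1⊕1⊕0⊕1⊕0⊕0 = 0
Syndrome (s16...s1) = 00000 → position 0 (no error).
Overall parity (XOR of all 32 bits, including p0): 1⊕0⊕0⊕0⊕0⊕1⊕1⊕1⊕1⊕0⊕1⊕1⊕0⊕1⊕1⊕1⊕1⊕1⊕0⊕1⊕0⊕0⊕0⊕1⊕1⊕0⊕1⊕1⊕0⊕1⊕0⊕0 = 0
Overall=0, syndrome position=0 → no error.

none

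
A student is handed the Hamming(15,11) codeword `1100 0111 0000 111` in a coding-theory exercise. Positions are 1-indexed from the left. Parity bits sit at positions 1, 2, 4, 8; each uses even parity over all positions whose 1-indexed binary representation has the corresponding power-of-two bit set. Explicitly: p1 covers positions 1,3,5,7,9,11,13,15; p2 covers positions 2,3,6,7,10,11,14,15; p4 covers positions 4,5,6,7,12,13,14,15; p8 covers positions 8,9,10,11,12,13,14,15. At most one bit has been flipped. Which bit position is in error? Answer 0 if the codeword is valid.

6

s1: b1⊕b3⊕b5⊕b7⊕b9⊕b11⊕b13⊕b15 = 1⊕0⊕0⊕1⊕0⊕0⊕1⊕1 = 0
s2: b2⊕b3⊕b6⊕b7⊕b10⊕b11⊕b14⊕b15 = 1⊕0⊕1⊕1⊕0⊕0⊕1⊕1 = 1
s4: b4⊕b5⊕b6⊕b7⊕b12⊕b13⊕b14⊕b15 = 0⊕0⊕1⊕1⊕0⊕1⊕1⊕1 = 1
s8: b8⊕b9⊕b10⊕b11⊕b12⊕b13⊕b14⊕b15 = 1⊕0⊕0⊕0⊕0⊕1⊕1⊕1 = 0
Syndrome (s8...s1) = 0110 → position 6.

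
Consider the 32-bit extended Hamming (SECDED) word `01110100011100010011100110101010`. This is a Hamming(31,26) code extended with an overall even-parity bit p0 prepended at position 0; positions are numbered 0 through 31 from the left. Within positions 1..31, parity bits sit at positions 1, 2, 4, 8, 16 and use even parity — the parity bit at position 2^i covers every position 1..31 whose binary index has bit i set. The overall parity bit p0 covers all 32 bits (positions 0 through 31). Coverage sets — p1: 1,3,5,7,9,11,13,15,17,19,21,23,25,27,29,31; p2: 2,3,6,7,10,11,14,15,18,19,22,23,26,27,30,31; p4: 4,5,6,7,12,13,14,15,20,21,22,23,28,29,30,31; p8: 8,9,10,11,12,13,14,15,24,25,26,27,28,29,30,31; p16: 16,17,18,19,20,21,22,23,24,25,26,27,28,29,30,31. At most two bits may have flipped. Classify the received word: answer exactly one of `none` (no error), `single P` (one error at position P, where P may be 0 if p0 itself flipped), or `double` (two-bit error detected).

none

s1: b1⊕b3⊕b5⊕b7⊕b9⊕b11⊕b13⊕b15⊕b17⊕b19⊕b21⊕b23⊕b25⊕b27⊕b29⊕b31 = 1⊕1⊕1⊕0⊕1⊕1⊕0⊕1⊕0⊕1⊕0⊕1⊕0⊕0⊕0⊕0 = 0
s2: b2⊕b3⊕b6⊕b7⊕b10⊕b11⊕b14⊕b15⊕b18⊕b19⊕b22⊕b23⊕b26⊕b27⊕b30⊕b31 = 1⊕1⊕0⊕0⊕1⊕1⊕0⊕1⊕1⊕1⊕0⊕1⊕1⊕0⊕1⊕0 = 0
s4: b4⊕b5⊕b6⊕b7⊕b12⊕b13⊕b14⊕b15⊕b20⊕b21⊕b22⊕b23⊕b28⊕b29⊕b30⊕b31 = 0⊕1⊕0⊕0⊕0⊕0⊕0⊕1⊕1⊕0⊕0⊕1⊕1⊕0⊕1⊕0 = 0
s8: b8⊕b9⊕b10⊕b11⊕b12⊕b13⊕b14⊕b15⊕b24⊕b25⊕b26⊕b27⊕b28⊕b29⊕b30⊕b31 = 0⊕1⊕1⊕1⊕0⊕0⊕0⊕1⊕1⊕0⊕1⊕0⊕1⊕0⊕1⊕0 = 0
s16: b16⊕b17⊕b18⊕b19⊕b20⊕b21⊕b22⊕b23⊕b24⊕b25⊕b26⊕b27⊕b28⊕b29⊕b30⊕b31 = 0⊕0⊕1⊕1⊕1⊕0⊕0⊕1⊕1⊕0⊕1⊕0⊕1⊕0⊕1⊕0 = 0
Syndrome (s16...s1) = 00000 → position 0 (no error).
Overall parity (XOR of all 32 bits, including p0): 0⊕1⊕1⊕1⊕0⊕1⊕0⊕0⊕0⊕1⊕1⊕1⊕0⊕0⊕0⊕1⊕0⊕0⊕1⊕1⊕1⊕0⊕0⊕1⊕1⊕0⊕1⊕0⊕1⊕0⊕1⊕0 = 0
Overall=0, syndrome position=0 → no error.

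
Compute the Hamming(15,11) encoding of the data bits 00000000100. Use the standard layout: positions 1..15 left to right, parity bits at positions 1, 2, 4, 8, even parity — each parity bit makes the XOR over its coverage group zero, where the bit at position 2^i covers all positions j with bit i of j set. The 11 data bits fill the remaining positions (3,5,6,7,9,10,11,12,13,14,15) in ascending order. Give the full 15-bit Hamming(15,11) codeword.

Place data bits at non-power-of-two positions: b3=0, b5=0, b6=0, b7=0, b9=0, b10=0, b11=0, b12=0, b13=1, b14=0, b15=0.
p1 = XOR of data positions {3,5,7,9,11,13,15} = 0⊕0⊕0⊕0⊕0⊕1⊕0 = 1
p2 = XOR of data positions {3,6,7,10,11,14,15} = 0⊕0⊕0⊕0⊕0⊕0⊕0 = 0
p4 = XOR of data positions {5,6,7,12,13,14,15} = 0⊕0⊕0⊕0⊕1⊕0⊕0 = 1
p8 = XOR of data positions {9,10,11,12,13,14,15} = 0⊕0⊕0⊕0⊕1⊕0⊕0 = 1
Codeword b1..b15 = 100100010000100

100100010000100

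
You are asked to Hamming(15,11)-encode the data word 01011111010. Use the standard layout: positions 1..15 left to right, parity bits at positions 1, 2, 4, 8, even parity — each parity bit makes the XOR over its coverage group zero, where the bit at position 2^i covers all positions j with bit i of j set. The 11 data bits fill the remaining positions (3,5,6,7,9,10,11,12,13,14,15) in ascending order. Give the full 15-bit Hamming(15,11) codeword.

000010111111010

Place data bits at non-power-of-two positions: b3=0, b5=1, b6=0, b7=1, b9=1, b10=1, b11=1, b12=1, b13=0, b14=1, b15=0.
p1 = XOR of data positions {3,5,7,9,11,13,15} = 0⊕1⊕1⊕1⊕1⊕0⊕0 = 0
p2 = XOR of data positions {3,6,7,10,11,14,15} = 0⊕0⊕1⊕1⊕1⊕1⊕0 = 0
p4 = XOR of data positions {5,6,7,12,13,14,15} = 1⊕0⊕1⊕1⊕0⊕1⊕0 = 0
p8 = XOR of data positions {9,10,11,12,13,14,15} = 1⊕1⊕1⊕1⊕0⊕1⊕0 = 1
Codeword b1..b15 = 000010111111010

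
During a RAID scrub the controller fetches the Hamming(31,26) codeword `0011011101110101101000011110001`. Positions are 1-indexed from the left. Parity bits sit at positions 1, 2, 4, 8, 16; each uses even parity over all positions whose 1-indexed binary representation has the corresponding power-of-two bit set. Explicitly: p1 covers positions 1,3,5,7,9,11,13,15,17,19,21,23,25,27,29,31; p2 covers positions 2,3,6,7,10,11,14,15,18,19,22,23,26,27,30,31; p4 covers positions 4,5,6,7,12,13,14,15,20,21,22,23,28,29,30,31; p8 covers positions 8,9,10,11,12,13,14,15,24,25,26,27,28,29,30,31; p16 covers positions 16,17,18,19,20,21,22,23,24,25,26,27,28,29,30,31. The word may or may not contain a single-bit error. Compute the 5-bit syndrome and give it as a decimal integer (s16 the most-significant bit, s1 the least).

s1: b1⊕b3⊕b5⊕b7⊕b9⊕b11⊕b13⊕b15⊕b17⊕b19⊕b21⊕b23⊕b25⊕b27⊕b29⊕b31 = 0⊕1⊕0⊕1⊕0⊕1⊕0⊕0⊕1⊕1⊕0⊕0⊕1⊕1⊕0⊕1 = 0
s2: b2⊕b3⊕b6⊕b7⊕b10⊕b11⊕b14⊕b15⊕b18⊕b19⊕b22⊕b23⊕b26⊕b27⊕b30⊕b31 = 0⊕1⊕1⊕1⊕1⊕1⊕1⊕0⊕0⊕1⊕0⊕0⊕1⊕1⊕0⊕1 = 0
s4: b4⊕b5⊕b6⊕b7⊕b12⊕b13⊕b14⊕b15⊕b20⊕b21⊕b22⊕b23⊕b28⊕b29⊕b30⊕b31 = 1⊕0⊕1⊕1⊕1⊕0⊕1⊕0⊕0⊕0⊕0⊕0⊕0⊕0⊕0⊕1 = 0
s8: b8⊕b9⊕b10⊕b11⊕b12⊕b13⊕b14⊕b15⊕b24⊕b25⊕b26⊕b27⊕b28⊕b29⊕b30⊕b31 = 1⊕0⊕1⊕1⊕1⊕0⊕1⊕0⊕1⊕1⊕1⊕1⊕0⊕0⊕0⊕1 = 0
s16: b16⊕b17⊕b18⊕b19⊕b20⊕b21⊕b22⊕b23⊕b24⊕b25⊕b26⊕b27⊕b28⊕b29⊕b30⊕b31 = 1⊕1⊕0⊕1⊕0⊕0⊕0⊕0⊕1⊕1⊕1⊕1⊕0⊕0⊕0⊕1 = 0
Syndrome (s16...s1) = 00000 → position 0 (no error).

0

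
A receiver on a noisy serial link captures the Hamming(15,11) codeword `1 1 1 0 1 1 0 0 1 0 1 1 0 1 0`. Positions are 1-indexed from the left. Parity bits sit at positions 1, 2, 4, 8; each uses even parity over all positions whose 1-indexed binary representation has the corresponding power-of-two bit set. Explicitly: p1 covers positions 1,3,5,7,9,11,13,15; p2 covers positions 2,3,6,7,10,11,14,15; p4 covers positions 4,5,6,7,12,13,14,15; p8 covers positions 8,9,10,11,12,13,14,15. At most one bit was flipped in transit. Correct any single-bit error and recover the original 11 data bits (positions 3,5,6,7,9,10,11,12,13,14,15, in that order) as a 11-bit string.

01101011010

s1: b1⊕b3⊕b5⊕b7⊕b9⊕b11⊕b13⊕b15 = 1⊕1⊕1⊕0⊕1⊕1⊕0⊕0 = 1
s2: b2⊕b3⊕b6⊕b7⊕b10⊕b11⊕b14⊕b15 = 1⊕1⊕1⊕0⊕0⊕1⊕1⊕0 = 1
s4: b4⊕b5⊕b6⊕b7⊕b12⊕b13⊕b14⊕b15 = 0⊕1⊕1⊕0⊕1⊕0⊕1⊕0 = 0
s8: b8⊕b9⊕b10⊕b11⊕b12⊕b13⊕b14⊕b15 = 0⊕1⊕0⊕1⊕1⊕0⊕1⊕0 = 0
Syndrome (s8...s1) = 0011 → position 3.
Flip bit 3: corrected codeword = 110011001011010
Data bits at positions 3,5,6,7,9,10,11,12,13,14,15: 01101011010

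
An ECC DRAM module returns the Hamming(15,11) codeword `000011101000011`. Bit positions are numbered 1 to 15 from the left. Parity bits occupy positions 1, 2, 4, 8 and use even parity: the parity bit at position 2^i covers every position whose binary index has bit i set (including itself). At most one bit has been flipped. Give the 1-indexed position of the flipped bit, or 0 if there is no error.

12

s1: b1⊕b3⊕b5⊕b7⊕b9⊕b11⊕b13⊕b15 = 0⊕0⊕1⊕1⊕1⊕0⊕0⊕1 = 0
s2: b2⊕b3⊕b6⊕b7⊕b10⊕b11⊕b14⊕b15 = 0⊕0⊕1⊕1⊕0⊕0⊕1⊕1 = 0
s4: b4⊕b5⊕b6⊕b7⊕b12⊕b13⊕b14⊕b15 = 0⊕1⊕1⊕1⊕0⊕0⊕1⊕1 = 1
s8: b8⊕b9⊕b10⊕b11⊕b12⊕b13⊕b14⊕b15 = 0⊕1⊕0⊕0⊕0⊕0⊕1⊕1 = 1
Syndrome (s8...s1) = 1100 → position 12.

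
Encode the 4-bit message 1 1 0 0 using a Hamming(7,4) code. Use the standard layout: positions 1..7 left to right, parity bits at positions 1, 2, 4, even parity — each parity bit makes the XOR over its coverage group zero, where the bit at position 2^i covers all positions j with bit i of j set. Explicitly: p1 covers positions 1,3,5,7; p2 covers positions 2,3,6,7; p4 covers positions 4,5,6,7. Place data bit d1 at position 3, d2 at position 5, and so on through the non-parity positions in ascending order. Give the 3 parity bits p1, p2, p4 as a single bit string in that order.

Place data bits at non-power-of-two positions: b3=1, b5=1, b6=0, b7=0.
p1 = XOR of data positions {3,5,7} = 1⊕1⊕0 = 0
p2 = XOR of data positions {3,6,7} = 1⊕0⊕0 = 1
p4 = XOR of data positions {5,6,7} = 1⊕0⊕0 = 1
Parity bits p1,p2,p4 = 011

011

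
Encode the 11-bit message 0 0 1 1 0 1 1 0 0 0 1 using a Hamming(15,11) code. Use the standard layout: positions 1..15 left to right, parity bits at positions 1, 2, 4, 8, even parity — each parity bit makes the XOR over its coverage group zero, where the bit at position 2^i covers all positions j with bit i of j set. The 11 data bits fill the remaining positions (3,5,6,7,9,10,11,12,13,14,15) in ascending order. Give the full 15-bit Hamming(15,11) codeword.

110101110110001

Place data bits at non-power-of-two positions: b3=0, b5=0, b6=1, b7=1, b9=0, b10=1, b11=1, b12=0, b13=0, b14=0, b15=1.
p1 = XOR of data positions {3,5,7,9,11,13,15} = 0⊕0⊕1⊕0⊕1⊕0⊕1 = 1
p2 = XOR of data positions {3,6,7,10,11,14,15} = 0⊕1⊕1⊕1⊕1⊕0⊕1 = 1
p4 = XOR of data positions {5,6,7,12,13,14,15} = 0⊕1⊕1⊕0⊕0⊕0⊕1 = 1
p8 = XOR of data positions {9,10,11,12,13,14,15} = 0⊕1⊕1⊕0⊕0⊕0⊕1 = 1
Codeword b1..b15 = 110101110110001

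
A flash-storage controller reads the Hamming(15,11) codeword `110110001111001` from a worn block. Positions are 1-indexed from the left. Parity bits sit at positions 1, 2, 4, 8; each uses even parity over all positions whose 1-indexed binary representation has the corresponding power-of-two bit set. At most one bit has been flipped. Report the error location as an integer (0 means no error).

9

s1: b1⊕b3⊕b5⊕b7⊕b9⊕b11⊕b13⊕b15 = 1⊕0⊕1⊕0⊕1⊕1⊕0⊕1 = 1
s2: b2⊕b3⊕b6⊕b7⊕b10⊕b11⊕b14⊕b15 = 1⊕0⊕0⊕0⊕1⊕1⊕0⊕1 = 0
s4: b4⊕b5⊕b6⊕b7⊕b12⊕b13⊕b14⊕b15 = 1⊕1⊕0⊕0⊕1⊕0⊕0⊕1 = 0
s8: b8⊕b9⊕b10⊕b11⊕b12⊕b13⊕b14⊕b15 = 0⊕1⊕1⊕1⊕1⊕0⊕0⊕1 = 1
Syndrome (s8...s1) = 1001 → position 9.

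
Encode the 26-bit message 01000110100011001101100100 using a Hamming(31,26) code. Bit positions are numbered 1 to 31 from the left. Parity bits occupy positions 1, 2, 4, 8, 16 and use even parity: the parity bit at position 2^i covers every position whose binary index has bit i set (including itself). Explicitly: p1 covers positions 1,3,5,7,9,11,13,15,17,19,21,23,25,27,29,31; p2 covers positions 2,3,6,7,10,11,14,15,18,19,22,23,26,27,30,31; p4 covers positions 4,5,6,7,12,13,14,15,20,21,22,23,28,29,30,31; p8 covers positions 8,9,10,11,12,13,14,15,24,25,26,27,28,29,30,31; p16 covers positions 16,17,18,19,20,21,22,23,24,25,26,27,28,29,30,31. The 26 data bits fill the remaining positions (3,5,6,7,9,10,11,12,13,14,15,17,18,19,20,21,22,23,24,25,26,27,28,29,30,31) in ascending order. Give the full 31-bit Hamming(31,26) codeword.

1101100001101001011001101100100

Place data bits at non-power-of-two positions: b3=0, b5=1, b6=0, b7=0, b9=0, b10=1, b11=1, b12=0, b13=1, b14=0, b15=0, b17=0, b18=1, b19=1, b20=0, b21=0, b22=1, b23=1, b24=0, b25=1, b26=1, b27=0, b28=0, b29=1, b30=0, b31=0.
p1 = XOR of data positions {3,5,7,9,11,13,15,17,19,21,23,25,27,29,31} = 0⊕1⊕0⊕0⊕1⊕1⊕0⊕0⊕1⊕0⊕1⊕1⊕0⊕1⊕0 = 1
p2 = XOR of data positions {3,6,7,10,11,14,15,18,19,22,23,26,27,30,31} = 0⊕0⊕0⊕1⊕1⊕0⊕0⊕1⊕1⊕1⊕1⊕1⊕0⊕0⊕0 = 1
p4 = XOR of data positions {5,6,7,12,13,14,15,20,21,22,23,28,29,30,31} = 1⊕0⊕0⊕0⊕1⊕0⊕0⊕0⊕0⊕1⊕1⊕0⊕1⊕0⊕0 = 1
p8 = XOR of data positions {9,10,11,12,13,14,15,24,25,26,27,28,29,30,31} = 0⊕1⊕1⊕0⊕1⊕0⊕0⊕0⊕1⊕1⊕0⊕0⊕1⊕0⊕0 = 0
p16 = XOR of data positions {17,18,19,20,21,22,23,24,25,26,27,28,29,30,31} = 0⊕1⊕1⊕0⊕0⊕1⊕1⊕0⊕1⊕1⊕0⊕0⊕1⊕0⊕0 = 1
Codeword b1..b31 = 1101100001101001011001101100100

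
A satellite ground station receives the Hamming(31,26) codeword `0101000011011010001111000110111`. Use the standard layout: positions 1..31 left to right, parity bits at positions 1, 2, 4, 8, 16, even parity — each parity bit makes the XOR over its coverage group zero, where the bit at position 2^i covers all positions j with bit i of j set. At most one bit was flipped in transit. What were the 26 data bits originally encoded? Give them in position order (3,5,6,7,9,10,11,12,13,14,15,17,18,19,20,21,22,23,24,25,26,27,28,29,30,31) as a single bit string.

s1: b1⊕b3⊕b5⊕b7⊕b9⊕b11⊕b13⊕b15⊕b17⊕b19⊕b21⊕b23⊕b25⊕b27⊕b29⊕b31 = 0⊕0⊕0⊕0⊕1⊕0⊕1⊕1⊕0⊕1⊕1⊕0⊕0⊕1⊕1⊕1 = 0
s2: b2⊕b3⊕b6⊕b7⊕b10⊕b11⊕b14⊕b15⊕b18⊕b19⊕b22⊕b23⊕b26⊕b27⊕b30⊕b31 = 1⊕0⊕0⊕0⊕1⊕0⊕0⊕1⊕0⊕1⊕1⊕0⊕1⊕1⊕1⊕1 = 1
s4: b4⊕b5⊕b6⊕b7⊕b12⊕b13⊕b14⊕b15⊕b20⊕b21⊕b22⊕b23⊕b28⊕b29⊕b30⊕b31 = 1⊕0⊕0⊕0⊕1⊕1⊕0⊕1⊕1⊕1⊕1⊕0⊕0⊕1⊕1⊕1 = 0
s8: b8⊕b9⊕b10⊕b11⊕b12⊕b13⊕b14⊕b15⊕b24⊕b25⊕b26⊕b27⊕b28⊕b29⊕b30⊕b31 = 0⊕1⊕1⊕0⊕1⊕1⊕0⊕1⊕0⊕0⊕1⊕1⊕0⊕1⊕1⊕1 = 0
s16: b16⊕b17⊕b18⊕b19⊕b20⊕b21⊕b22⊕b23⊕b24⊕b25⊕b26⊕b27⊕b28⊕b29⊕b30⊕b31 = 0⊕0⊕0⊕1⊕1⊕1⊕1⊕0⊕0⊕0⊕1⊕1⊕0⊕1⊕1⊕1 = 1
Syndrome (s16...s1) = 10010 → position 18.
Flip bit 18: corrected codeword = 0101000011011010011111000110111
Data bits at positions 3,5,6,7,9,10,11,12,13,14,15,17,18,19,20,21,22,23,24,25,26,27,28,29,30,31: 00001101101011111000110111

00001101101011111000110111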